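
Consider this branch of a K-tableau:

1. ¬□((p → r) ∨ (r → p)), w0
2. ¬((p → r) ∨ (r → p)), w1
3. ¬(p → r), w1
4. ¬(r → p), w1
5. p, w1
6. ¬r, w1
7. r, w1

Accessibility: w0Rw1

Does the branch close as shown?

Both r and ¬r appear at w1.

Yes, closed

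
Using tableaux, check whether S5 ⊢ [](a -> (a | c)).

Tableau for the negation ~[](a -> (a | c)):
1. ~[](a -> (a | c)), 0
2. ~(a -> (a | c)), 1   [~[]-rule on 1: fresh world 1, 0R1]
3. a, 1   [~->-rule on 2]
4. ~(a | c), 1   [~->-rule on 2]
5. ~a, 1   [~|-rule on 4]
6. ~c, 1   [~|-rule on 4]
Accessibility: 0R0, 0R1, 1R0, 1R1
Branch closes: a and ~a both at 1.
All branches of the negation close; one closing branch shown above.

Valid in S5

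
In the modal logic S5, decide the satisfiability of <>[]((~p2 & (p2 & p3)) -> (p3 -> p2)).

Yes, satisfiable

1. <>[]((~p2 & (p2 & p3)) -> (p3 -> p2)), w0
2. []((~p2 & (p2 & p3)) -> (p3 -> p2)), w1
3. (~p2 & (p2 & p3)) -> (p3 -> p2), w0
4. (~p2 & (p2 & p3)) -> (p3 -> p2), w1
5. p3 -> p2, w0
6. p3 -> p2, w1
7. p2, w0
8. p2, w1
Accessibility: w0Rw0, w0Rw1, w1Rw0, w1Rw1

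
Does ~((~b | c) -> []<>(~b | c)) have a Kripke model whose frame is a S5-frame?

1. ~((~b | c) -> []<>(~b | c)), 0
2. ~b | c, 0   [~->-rule on 1]
3. ~[]<>(~b | c), 0   [~->-rule on 1]
4. c, 0   [|-rule on 2 (branches; this branch)]
5. ~<>(~b | c), 1   [~[]-rule on 3: fresh world 1, 0R1]
6. ~(~b | c), 0   [~<>-rule on 5 via 1R0]
7. b, 0   [~|-rule on 6]
8. ~c, 0   [~|-rule on 6]
Accessibility: 0R0, 0R1, 1R0, 1R1
Branch closes: c and ~c both at 0.
All branches of the tableau close; one closing branch shown above.

No, unsatisfiable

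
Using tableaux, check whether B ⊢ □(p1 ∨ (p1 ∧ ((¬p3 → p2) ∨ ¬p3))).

No, not valid

Tableau for the negation ¬□(p1 ∨ (p1 ∧ ((¬p3 → p2) ∨ ¬p3))):
1. ¬□(p1 ∨ (p1 ∧ ((¬p3 → p2) ∨ ¬p3))), u
2. ¬(p1 ∨ (p1 ∧ ((¬p3 → p2) ∨ ¬p3))), v   [¬□-rule on 1: fresh world v, uRv]
3. ¬p1, v   [¬∨-rule on 2]
4. ¬(p1 ∧ ((¬p3 → p2) ∨ ¬p3)), v   [¬∨-rule on 2]
Accessibility: uRu, uRv, vRu, vRv
The negation has an open branch (countermodel exists).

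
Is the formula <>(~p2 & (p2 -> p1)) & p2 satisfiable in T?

Yes, satisfiable

1. <>(~p2 & (p2 -> p1)) & p2, 0
2. <>(~p2 & (p2 -> p1)), 0
3. p2, 0
4. ~p2 & (p2 -> p1), 1
5. ~p2, 1
6. p2 -> p1, 1
7. p1, 1
Accessibility: 0R0, 0R1, 1R1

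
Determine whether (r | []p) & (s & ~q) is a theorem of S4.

No, not valid

Tableau for the negation ~((r | []p) & (s & ~q)):
1. ~((r | []p) & (s & ~q)), 0
2. ~(s & ~q), 0   [~&-rule on 1 (branches; this branch)]
3. q, 0   [~&-rule on 2 (branches; this branch)]
Accessibility: 0R0
The negation has an open branch (countermodel exists).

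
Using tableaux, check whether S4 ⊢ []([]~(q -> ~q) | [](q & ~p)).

Tableau for the negation ~[]([]~(q -> ~q) | [](q & ~p)):
1. ~[]([]~(q -> ~q) | [](q & ~p)), 0
2. ~([]~(q -> ~q) | [](q & ~p)), 1
3. ~[]~(q -> ~q), 1
4. ~[](q & ~p), 1
5. q -> ~q, 2
6. ~q, 2
7. ~(q & ~p), 3
8. p, 3
Accessibility: 0R0, 0R1, 0R2, 0R3, 1R1, 1R2, 1R3, 2R2, 3R3
The negation has an open branch (countermodel exists).

Invalid (countermodel exists)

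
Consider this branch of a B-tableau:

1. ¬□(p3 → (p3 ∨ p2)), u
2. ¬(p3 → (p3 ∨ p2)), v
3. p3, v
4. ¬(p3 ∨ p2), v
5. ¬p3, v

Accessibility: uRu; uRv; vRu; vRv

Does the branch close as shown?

Both p3 and ¬p3 appear at v.

Closed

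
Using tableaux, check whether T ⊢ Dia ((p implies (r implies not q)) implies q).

No, not valid

Tableau for the negation not Dia ((p implies (r implies not q)) implies q):
1. not Dia ((p implies (r implies not q)) implies q), w0
2. not ((p implies (r implies not q)) implies q), w0
3. p implies (r implies not q), w0
4. not q, w0
5. r implies not q, w0
Accessibility: w0Rw0
The negation has an open branch (countermodel exists).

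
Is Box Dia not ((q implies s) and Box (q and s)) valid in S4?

Tableau for the negation not Box Dia not ((q implies s) and Box (q and s)):
1. not Box Dia not ((q implies s) and Box (q and s)), 0
2. not Dia not ((q implies s) and Box (q and s)), 1
3. (q implies s) and Box (q and s), 1
4. q implies s, 1
5. Box (q and s), 1
6. q and s, 1
7. q, 1
8. s, 1
Accessibility: 0R0, 0R1, 1R1
The negation has an open branch (countermodel exists).

No, not valid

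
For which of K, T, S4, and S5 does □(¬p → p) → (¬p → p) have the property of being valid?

T, S4, S5

K-tableau for the negation ¬(□(¬p → p) → (¬p → p)):
1. ¬(□(¬p → p) → (¬p → p)), u
2. □(¬p → p), u
3. ¬(¬p → p), u
4. ¬p, u
Complete open branch: countermodel on a K-frame, so not valid in K.
T-tableau for the negation ¬(□(¬p → p) → (¬p → p)):
1. ¬(□(¬p → p) → (¬p → p)), u
2. □(¬p → p), u
3. ¬(¬p → p), u
4. ¬p, u
5. ¬p → p, u
6. p, u
Accessibility: uRu
Branch closes: p and ¬p both at u.
Every branch closes (one shown): valid in T, hence also in S4, S5 (every theorem of T is a theorem of S4 and S5).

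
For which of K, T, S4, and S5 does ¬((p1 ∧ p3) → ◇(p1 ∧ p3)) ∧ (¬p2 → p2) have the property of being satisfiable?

K-tableau for the formula:
1. ¬((p1 ∧ p3) → ◇(p1 ∧ p3)) ∧ (¬p2 → p2), w0
2. ¬((p1 ∧ p3) → ◇(p1 ∧ p3)), w0   [∧-rule on 1]
3. ¬p2 → p2, w0   [∧-rule on 1]
4. p1 ∧ p3, w0   [¬→-rule on 2]
5. ¬◇(p1 ∧ p3), w0   [¬→-rule on 2]
6. p1, w0   [∧-rule on 4]
7. p3, w0   [∧-rule on 4]
8. p2, w0   [→-rule on 3 (branches; this branch)]
Complete open branch: satisfiable in K.
T-tableau for the formula:
1. ¬((p1 ∧ p3) → ◇(p1 ∧ p3)) ∧ (¬p2 → p2), w0
2. ¬((p1 ∧ p3) → ◇(p1 ∧ p3)), w0   [∧-rule on 1]
3. ¬p2 → p2, w0   [∧-rule on 1]
4. p1 ∧ p3, w0   [¬→-rule on 2]
5. ¬◇(p1 ∧ p3), w0   [¬→-rule on 2]
6. p1, w0   [∧-rule on 4]
7. p3, w0   [∧-rule on 4]
8. ¬(p1 ∧ p3), w0   [¬◇-rule on 5 via w0Rw0]
9. p2, w0   [→-rule on 3 (branches; this branch)]
10. ¬p3, w0   [¬∧-rule on 8 (branches; this branch)]
Accessibility: w0Rw0
Branch closes: p3 and ¬p3 both at w0.
Every branch closes (one shown): unsatisfiable in T, hence also in S4, S5 (every S4/S5-frame is a T-frame).

K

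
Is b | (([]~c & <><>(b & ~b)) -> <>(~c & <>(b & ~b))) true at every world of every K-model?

Tableau for the negation ~(b | (([]~c & <><>(b & ~b)) -> <>(~c & <>(b & ~b)))):
1. ~(b | (([]~c & <><>(b & ~b)) -> <>(~c & <>(b & ~b)))), 0
2. ~b, 0   [~|-rule on 1]
3. ~(([]~c & <><>(b & ~b)) -> <>(~c & <>(b & ~b))), 0   [~|-rule on 1]
4. []~c & <><>(b & ~b), 0   [~->-rule on 3]
5. ~<>(~c & <>(b & ~b)), 0   [~->-rule on 3]
6. []~c, 0   [&-rule on 4]
7. <><>(b & ~b), 0   [&-rule on 4]
8. <>(b & ~b), 1   [<>-rule on 7: fresh world 1, 0R1]
9. ~(~c & <>(b & ~b)), 1   [~<>-rule on 5 via 0R1]
10. ~c, 1   [[]-rule on 6 via 0R1]
11. ~<>(b & ~b), 1   [~&-rule on 9 (branches; this branch)]
12. b & ~b, 2   [<>-rule on 8: fresh world 2, 1R2]
13. b, 2   [&-rule on 12]
14. ~b, 2   [&-rule on 12]
Accessibility: 0R1, 1R2
Branch closes: b and ~b both at 2.
Every branch of the negation's tableau closes; the branch above is one of them.

Yes, valid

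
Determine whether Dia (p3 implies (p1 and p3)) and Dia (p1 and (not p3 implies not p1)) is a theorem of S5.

Invalid (countermodel exists)

Tableau for the negation not (Dia (p3 implies (p1 and p3)) and Dia (p1 and (not p3 implies not p1))):
1. not (Dia (p3 implies (p1 and p3)) and Dia (p1 and (not p3 implies not p1))), u
2. not Dia (p1 and (not p3 implies not p1)), u
3. not (p1 and (not p3 implies not p1)), u
4. not (not p3 implies not p1), u
5. not p3, u
6. p1, u
Accessibility: uRu
The negation has an open branch (countermodel exists).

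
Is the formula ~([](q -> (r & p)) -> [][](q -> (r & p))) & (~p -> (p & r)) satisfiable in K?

1. ~([](q -> (r & p)) -> [][](q -> (r & p))) & (~p -> (p & r)), 0
2. ~([](q -> (r & p)) -> [][](q -> (r & p))), 0
3. ~p -> (p & r), 0
4. [](q -> (r & p)), 0
5. ~[][](q -> (r & p)), 0
6. p & r, 0
7. p, 0
8. r, 0
9. ~[](q -> (r & p)), 1
10. q -> (r & p), 1
11. r & p, 1
12. r, 1
13. p, 1
14. ~(q -> (r & p)), 2
15. q, 2
16. ~(r & p), 2
17. ~p, 2
Accessibility: 0R1, 1R2

Satisfiable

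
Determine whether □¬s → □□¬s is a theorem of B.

No, not valid

Tableau for the negation ¬(□¬s → □□¬s):
1. ¬(□¬s → □□¬s), u
2. □¬s, u   [¬→-rule on 1]
3. ¬□□¬s, u   [¬→-rule on 1]
4. ¬s, u   [□-rule on 2 via uRu]
5. ¬□¬s, v   [¬□-rule on 3: fresh world v, uRv]
6. ¬s, v   [□-rule on 2 via uRv]
7. s, w   [¬□-rule on 5: fresh world w, vRw]
Accessibility: uRu, uRv, vRu, vRv, vRw, wRv, wRw
The negation has an open branch (countermodel exists).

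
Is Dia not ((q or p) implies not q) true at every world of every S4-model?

Not valid

Tableau for the negation not Dia not ((q or p) implies not q):
1. not Dia not ((q or p) implies not q), 0
2. (q or p) implies not q, 0
3. not q, 0
Accessibility: 0R0
The negation has an open branch (countermodel exists).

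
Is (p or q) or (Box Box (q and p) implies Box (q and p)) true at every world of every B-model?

Tableau for the negation not ((p or q) or (Box Box (q and p) implies Box (q and p))):
1. not ((p or q) or (Box Box (q and p) implies Box (q and p))), u
2. not (p or q), u   [neg-or-rule on 1]
3. not (Box Box (q and p) implies Box (q and p)), u   [neg-or-rule on 1]
4. not p, u   [neg-or-rule on 2]
5. not q, u   [neg-or-rule on 2]
6. Box Box (q and p), u   [neg-implies-rule on 3]
7. not Box (q and p), u   [neg-implies-rule on 3]
8. Box (q and p), u   [Box-rule on 6 via uRu]
9. q and p, u   [Box-rule on 8 via uRu]
10. q, u   [and-rule on 9]
11. p, u   [and-rule on 9]
Accessibility: uRu
Branch closes: q and not q both at u.
Every branch of the negation's tableau closes; the branch above is one of them.

Yes, valid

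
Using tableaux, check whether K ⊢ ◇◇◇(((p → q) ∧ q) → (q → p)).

Not valid

Tableau for the negation ¬◇◇◇(((p → q) ∧ q) → (q → p)):
1. ¬◇◇◇(((p → q) ∧ q) → (q → p)), w0
The negation has an open branch (countermodel exists).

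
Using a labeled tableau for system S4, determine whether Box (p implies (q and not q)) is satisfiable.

1. Box (p implies (q and not q)), u
2. p implies (q and not q), u
3. not p, u
Accessibility: uRu

Satisfiable (open branch found)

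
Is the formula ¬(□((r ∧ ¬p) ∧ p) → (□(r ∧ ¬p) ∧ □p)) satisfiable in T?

1. ¬(□((r ∧ ¬p) ∧ p) → (□(r ∧ ¬p) ∧ □p)), w0
2. □((r ∧ ¬p) ∧ p), w0
3. ¬(□(r ∧ ¬p) ∧ □p), w0
4. (r ∧ ¬p) ∧ p, w0
5. r ∧ ¬p, w0
6. p, w0
7. r, w0
8. ¬p, w0
Accessibility: w0Rw0
Branch closes: p and ¬p both at w0.
Every branch closes; the branch above is one of them.

Unsatisfiable (every branch closes)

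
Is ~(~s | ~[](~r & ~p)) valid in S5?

Tableau for the negation ~s | ~[](~r & ~p):
1. ~s | ~[](~r & ~p), w0
2. ~[](~r & ~p), w0
3. ~(~r & ~p), w1
4. p, w1
Accessibility: w0Rw0, w0Rw1, w1Rw0, w1Rw1
The negation has an open branch (countermodel exists).

No, not valid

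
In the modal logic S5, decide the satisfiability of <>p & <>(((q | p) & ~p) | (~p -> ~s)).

Yes, satisfiable

1. <>p & <>(((q | p) & ~p) | (~p -> ~s)), u
2. <>p, u
3. <>(((q | p) & ~p) | (~p -> ~s)), u
4. p, v
5. ((q | p) & ~p) | (~p -> ~s), w
6. ~p -> ~s, w
7. ~s, w
Accessibility: uRu, uRv, uRw, vRu, vRv, vRw, wRu, wRv, wRw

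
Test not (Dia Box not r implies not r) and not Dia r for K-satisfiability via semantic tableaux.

Satisfiable (open branch found)

1. not (Dia Box not r implies not r) and not Dia r, 0
2. not (Dia Box not r implies not r), 0
3. not Dia r, 0
4. Dia Box not r, 0
5. r, 0
6. Box not r, 1
7. not r, 1
Accessibility: 0R1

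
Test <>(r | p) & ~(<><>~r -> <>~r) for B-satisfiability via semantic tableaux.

Satisfiable

1. <>(r | p) & ~(<><>~r -> <>~r), u
2. <>(r | p), u
3. ~(<><>~r -> <>~r), u
4. <><>~r, u
5. ~<>~r, u
6. r, u
7. r | p, v
8. r, v
9. p, v
10. <>~r, w
11. r, w
12. ~r, x
Accessibility: uRu, uRv, uRw, vRu, vRv, wRu, wRw, wRx, xRw, xRx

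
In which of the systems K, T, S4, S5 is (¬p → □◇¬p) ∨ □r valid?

S5

S5-tableau for the negation ¬((¬p → □◇¬p) ∨ □r):
1. ¬((¬p → □◇¬p) ∨ □r), u
2. ¬(¬p → □◇¬p), u   [¬∨-rule on 1]
3. ¬□r, u   [¬∨-rule on 1]
4. ¬p, u   [¬→-rule on 2]
5. ¬□◇¬p, u   [¬→-rule on 2]
6. ¬r, v   [¬□-rule on 3: fresh world v, uRv]
7. ¬◇¬p, w   [¬□-rule on 5: fresh world w, uRw]
8. p, u   [¬◇-rule on 7 via wRu]
Accessibility: uRu, uRv, uRw, vRu, vRv, vRw, wRu, wRv, wRw
Branch closes: p and ¬p both at u.
Every branch closes (one shown): valid in S5.
S4-tableau for the negation ¬((¬p → □◇¬p) ∨ □r):
1. ¬((¬p → □◇¬p) ∨ □r), u
2. ¬(¬p → □◇¬p), u   [¬∨-rule on 1]
3. ¬□r, u   [¬∨-rule on 1]
4. ¬p, u   [¬→-rule on 2]
5. ¬□◇¬p, u   [¬→-rule on 2]
6. ¬r, v   [¬□-rule on 3: fresh world v, uRv]
7. ¬◇¬p, w   [¬□-rule on 5: fresh world w, uRw]
8. p, w   [¬◇-rule on 7 via wRw]
Accessibility: uRu, uRv, uRw, vRv, wRw
Complete open branch: countermodel on an S4-frame, so not valid in S4, nor in K, T (the same frame is also a K-frame and a T-frame).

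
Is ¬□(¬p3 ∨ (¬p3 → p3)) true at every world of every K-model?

Not valid

Tableau for the negation □(¬p3 ∨ (¬p3 → p3)):
1. □(¬p3 ∨ (¬p3 → p3)), 0
The negation has an open branch (countermodel exists).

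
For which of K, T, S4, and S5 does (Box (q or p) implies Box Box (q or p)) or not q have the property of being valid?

T-tableau for the negation not ((Box (q or p) implies Box Box (q or p)) or not q):
1. not ((Box (q or p) implies Box Box (q or p)) or not q), w0
2. not (Box (q or p) implies Box Box (q or p)), w0
3. q, w0
4. Box (q or p), w0
5. not Box Box (q or p), w0
6. q or p, w0
7. p, w0
8. not Box (q or p), w1
9. q or p, w1
10. p, w1
11. not (q or p), w2
12. not q, w2
13. not p, w2
Accessibility: w0Rw0, w0Rw1, w1Rw1, w1Rw2, w2Rw2
Complete open branch: countermodel on a T-frame, so not valid in T, nor in K (the same frame is also a K-frame).
S4-tableau for the negation not ((Box (q or p) implies Box Box (q or p)) or not q):
1. not ((Box (q or p) implies Box Box (q or p)) or not q), w0
2. not (Box (q or p) implies Box Box (q or p)), w0
3. q, w0
4. Box (q or p), w0
5. not Box Box (q or p), w0
6. q or p, w0
7. p, w0
8. not Box (q or p), w1
9. q or p, w1
10. p, w1
11. not (q or p), w2
12. not q, w2
13. not p, w2
14. q or p, w2
15. p, w2
Accessibility: w0Rw0, w0Rw1, w0Rw2, w1Rw1, w1Rw2, w2Rw2
Branch closes: p and not p both at w2.
Every branch closes (one shown): valid in S4, hence also in S5 (every theorem of S4 is a theorem of S5).

S4, S5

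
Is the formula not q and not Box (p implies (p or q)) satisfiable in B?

Unsatisfiable

1. not q and not Box (p implies (p or q)), u
2. not q, u   [and-rule on 1]
3. not Box (p implies (p or q)), u   [and-rule on 1]
4. not (p implies (p or q)), v   [neg-Box-rule on 3: fresh world v, uRv]
5. p, v   [neg-implies-rule on 4]
6. not (p or q), v   [neg-implies-rule on 4]
7. not p, v   [neg-or-rule on 6]
8. not q, v   [neg-or-rule on 6]
Accessibility: uRu, uRv, vRu, vRv
Branch closes: p and not p both at v.
Every branch closes; the branch above is one of them.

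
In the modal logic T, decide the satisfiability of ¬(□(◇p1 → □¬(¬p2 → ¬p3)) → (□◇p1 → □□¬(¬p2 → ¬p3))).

Unsatisfiable

1. ¬(□(◇p1 → □¬(¬p2 → ¬p3)) → (□◇p1 → □□¬(¬p2 → ¬p3))), u
2. □(◇p1 → □¬(¬p2 → ¬p3)), u
3. ¬(□◇p1 → □□¬(¬p2 → ¬p3)), u
4. □◇p1, u
5. ¬□□¬(¬p2 → ¬p3), u
6. ◇p1 → □¬(¬p2 → ¬p3), u
7. ◇p1, u
8. □¬(¬p2 → ¬p3), u
9. ¬(¬p2 → ¬p3), u
10. ¬p2, u
11. p3, u
12. ¬□¬(¬p2 → ¬p3), v
13. ◇p1 → □¬(¬p2 → ¬p3), v
14. ◇p1, v
15. ¬(¬p2 → ¬p3), v
16. ¬p2, v
17. p3, v
18. ¬◇p1, v
19. ¬p1, v
20. p1, w
21. ◇p1 → □¬(¬p2 → ¬p3), w
22. ◇p1, w
23. ¬(¬p2 → ¬p3), w
24. ¬p2, w
25. p3, w
26. □¬(¬p2 → ¬p3), w
27. ¬p2 → ¬p3, x
28. ¬p1, x
29. ¬p3, x
30. p1, y
31. ¬p1, y
Accessibility: uRu, uRv, uRw, vRv, vRx, vRy, wRw, xRx, yRy
Branch closes: p1 and ¬p1 both at y.
Every branch closes; the branch above is one of them.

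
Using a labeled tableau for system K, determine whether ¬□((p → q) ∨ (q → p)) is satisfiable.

1. ¬□((p → q) ∨ (q → p)), 0
2. ¬((p → q) ∨ (q → p)), 1
3. ¬(p → q), 1
4. ¬(q → p), 1
5. p, 1
6. ¬q, 1
7. q, 1
8. ¬p, 1
Accessibility: 0R1
Branch closes: q and ¬q both at 1.
All branches of the tableau close; one closing branch shown above.

Unsatisfiable (every branch closes)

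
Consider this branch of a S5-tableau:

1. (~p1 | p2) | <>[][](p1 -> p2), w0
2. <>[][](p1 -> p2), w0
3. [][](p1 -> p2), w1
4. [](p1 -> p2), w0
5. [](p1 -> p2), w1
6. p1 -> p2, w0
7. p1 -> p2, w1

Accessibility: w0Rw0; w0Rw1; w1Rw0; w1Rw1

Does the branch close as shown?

No world carries both an atom and its negation.

Open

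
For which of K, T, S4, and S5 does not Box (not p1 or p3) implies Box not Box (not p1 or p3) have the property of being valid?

S5-tableau for the negation not (not Box (not p1 or p3) implies Box not Box (not p1 or p3)):
1. not (not Box (not p1 or p3) implies Box not Box (not p1 or p3)), 0
2. not Box (not p1 or p3), 0
3. not Box not Box (not p1 or p3), 0
4. not (not p1 or p3), 1
5. p1, 1
6. not p3, 1
7. Box (not p1 or p3), 2
8. not p1 or p3, 0
9. not p1 or p3, 1
10. not p1 or p3, 2
11. p3, 0
12. p3, 1
Accessibility: 0R0, 0R1, 0R2, 1R0, 1R1, 1R2, 2R0, 2R1, 2R2
Branch closes: p3 and not p3 both at 1.
Every branch closes (one shown): valid in S5.
S4-tableau for the negation not (not Box (not p1 or p3) implies Box not Box (not p1 or p3)):
1. not (not Box (not p1 or p3) implies Box not Box (not p1 or p3)), 0
2. not Box (not p1 or p3), 0
3. not Box not Box (not p1 or p3), 0
4. not (not p1 or p3), 1
5. p1, 1
6. not p3, 1
7. Box (not p1 or p3), 2
8. not p1 or p3, 2
9. p3, 2
Accessibility: 0R0, 0R1, 0R2, 1R1, 2R2
Complete open branch: countermodel on an S4-frame, so not valid in S4, nor in K, T (the same frame is also a K-frame and a T-frame).

S5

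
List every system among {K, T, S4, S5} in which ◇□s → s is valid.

S4-tableau for the negation ¬(◇□s → s):
1. ¬(◇□s → s), u
2. ◇□s, u
3. ¬s, u
4. □s, v
5. s, v
Accessibility: uRu, uRv, vRv
Complete open branch: countermodel on an S4-frame, so not valid in S4, nor in K, T (the same frame is also a K-frame and a T-frame).
S5-tableau for the negation ¬(◇□s → s):
1. ¬(◇□s → s), u
2. ◇□s, u
3. ¬s, u
4. □s, v
5. s, u
Accessibility: uRu, uRv, vRu, vRv
Branch closes: s and ¬s both at u.
Every branch closes (one shown): valid in S5.

S5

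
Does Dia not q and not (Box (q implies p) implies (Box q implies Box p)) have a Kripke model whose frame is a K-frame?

Unsatisfiable

1. Dia not q and not (Box (q implies p) implies (Box q implies Box p)), w0
2. Dia not q, w0
3. not (Box (q implies p) implies (Box q implies Box p)), w0
4. Box (q implies p), w0
5. not (Box q implies Box p), w0
6. Box q, w0
7. not Box p, w0
8. not q, w1
9. q implies p, w1
10. q, w1
Accessibility: w0Rw1
Branch closes: q and not q both at w1.
(One branch shown.) All branches close.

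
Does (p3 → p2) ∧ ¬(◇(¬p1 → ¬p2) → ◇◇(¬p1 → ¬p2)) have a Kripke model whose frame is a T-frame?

1. (p3 → p2) ∧ ¬(◇(¬p1 → ¬p2) → ◇◇(¬p1 → ¬p2)), w0
2. p3 → p2, w0
3. ¬(◇(¬p1 → ¬p2) → ◇◇(¬p1 → ¬p2)), w0
4. ◇(¬p1 → ¬p2), w0
5. ¬◇◇(¬p1 → ¬p2), w0
6. ¬◇(¬p1 → ¬p2), w0
7. ¬(¬p1 → ¬p2), w0
8. ¬p1, w0
9. p2, w0
10. ¬p1 → ¬p2, w1
11. ¬◇(¬p1 → ¬p2), w1
12. ¬(¬p1 → ¬p2), w1
13. ¬p1, w1
14. p2, w1
15. ¬p2, w1
Accessibility: w0Rw0, w0Rw1, w1Rw1
Branch closes: p2 and ¬p2 both at w1.
All branches of the tableau close; one closing branch shown above.

No, unsatisfiable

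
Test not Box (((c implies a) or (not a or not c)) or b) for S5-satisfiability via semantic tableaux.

1. not Box (((c implies a) or (not a or not c)) or b), 0
2. not (((c implies a) or (not a or not c)) or b), 1   [neg-Box-rule on 1: fresh world 1, 0R1]
3. not ((c implies a) or (not a or not c)), 1   [neg-or-rule on 2]
4. not b, 1   [neg-or-rule on 2]
5. not (c implies a), 1   [neg-or-rule on 3]
6. not (not a or not c), 1   [neg-or-rule on 3]
7. c, 1   [neg-implies-rule on 5]
8. not a, 1   [neg-implies-rule on 5]
9. a, 1   [neg-or-rule on 6]
Accessibility: 0R0, 0R1, 1R0, 1R1
Branch closes: a and not a both at 1.
(One branch shown.) All branches close.

Unsatisfiable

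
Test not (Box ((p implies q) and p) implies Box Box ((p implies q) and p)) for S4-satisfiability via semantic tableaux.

Unsatisfiable

1. not (Box ((p implies q) and p) implies Box Box ((p implies q) and p)), 0
2. Box ((p implies q) and p), 0
3. not Box Box ((p implies q) and p), 0
4. (p implies q) and p, 0
5. p implies q, 0
6. p, 0
7. q, 0
8. not Box ((p implies q) and p), 1
9. (p implies q) and p, 1
10. p implies q, 1
11. p, 1
12. q, 1
13. not ((p implies q) and p), 2
14. (p implies q) and p, 2
15. p implies q, 2
16. p, 2
17. not (p implies q), 2
18. not q, 2
19. q, 2
Accessibility: 0R0, 0R1, 0R2, 1R1, 1R2, 2R2
Branch closes: q and not q both at 2.
Every branch closes; the branch above is one of them.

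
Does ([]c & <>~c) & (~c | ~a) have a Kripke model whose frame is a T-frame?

No, unsatisfiable

1. ([]c & <>~c) & (~c | ~a), w0
2. []c & <>~c, w0
3. ~c | ~a, w0
4. []c, w0
5. <>~c, w0
6. c, w0
7. ~a, w0
8. ~c, w1
9. c, w1
Accessibility: w0Rw0, w0Rw1, w1Rw1
Branch closes: c and ~c both at w1.
(One branch shown.) All branches close.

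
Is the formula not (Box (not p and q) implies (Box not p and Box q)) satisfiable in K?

No, unsatisfiable

1. not (Box (not p and q) implies (Box not p and Box q)), w0
2. Box (not p and q), w0
3. not (Box not p and Box q), w0
4. not Box q, w0
5. not q, w1
6. not p and q, w1
7. not p, w1
8. q, w1
Accessibility: w0Rw1
Branch closes: q and not q both at w1.
(One branch shown.) All branches close.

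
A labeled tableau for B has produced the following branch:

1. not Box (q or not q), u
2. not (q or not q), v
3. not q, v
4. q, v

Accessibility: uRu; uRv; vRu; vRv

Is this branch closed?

Yes, closed

Both q and not q appear at v.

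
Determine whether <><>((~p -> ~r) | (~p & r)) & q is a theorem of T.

No, not valid

Tableau for the negation ~(<><>((~p -> ~r) | (~p & r)) & q):
1. ~(<><>((~p -> ~r) | (~p & r)) & q), u
2. ~q, u   [~&-rule on 1 (branches; this branch)]
Accessibility: uRu
The negation has an open branch (countermodel exists).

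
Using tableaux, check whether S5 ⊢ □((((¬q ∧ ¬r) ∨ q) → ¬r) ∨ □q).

Tableau for the negation ¬□((((¬q ∧ ¬r) ∨ q) → ¬r) ∨ □q):
1. ¬□((((¬q ∧ ¬r) ∨ q) → ¬r) ∨ □q), 0
2. ¬((((¬q ∧ ¬r) ∨ q) → ¬r) ∨ □q), 1   [¬□-rule on 1: fresh world 1, 0R1]
3. ¬(((¬q ∧ ¬r) ∨ q) → ¬r), 1   [¬∨-rule on 2]
4. ¬□q, 1   [¬∨-rule on 2]
5. (¬q ∧ ¬r) ∨ q, 1   [¬→-rule on 3]
6. r, 1   [¬→-rule on 3]
7. q, 1   [∨-rule on 5 (branches; this branch)]
8. ¬q, 2   [¬□-rule on 4: fresh world 2, 1R2]
Accessibility: 0R0, 0R1, 0R2, 1R0, 1R1, 1R2, 2R0, 2R1, 2R2
The negation has an open branch (countermodel exists).

Invalid (countermodel exists)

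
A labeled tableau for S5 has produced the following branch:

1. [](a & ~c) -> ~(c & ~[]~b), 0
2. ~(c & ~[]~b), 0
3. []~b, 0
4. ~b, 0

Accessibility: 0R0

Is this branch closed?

No atom appears with both signs at the same world.

Open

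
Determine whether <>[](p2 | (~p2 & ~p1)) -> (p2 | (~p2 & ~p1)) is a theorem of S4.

No, not valid

Tableau for the negation ~(<>[](p2 | (~p2 & ~p1)) -> (p2 | (~p2 & ~p1))):
1. ~(<>[](p2 | (~p2 & ~p1)) -> (p2 | (~p2 & ~p1))), 0
2. <>[](p2 | (~p2 & ~p1)), 0
3. ~(p2 | (~p2 & ~p1)), 0
4. ~p2, 0
5. ~(~p2 & ~p1), 0
6. p1, 0
7. [](p2 | (~p2 & ~p1)), 1
8. p2 | (~p2 & ~p1), 1
9. ~p2 & ~p1, 1
10. ~p2, 1
11. ~p1, 1
Accessibility: 0R0, 0R1, 1R1
The negation has an open branch (countermodel exists).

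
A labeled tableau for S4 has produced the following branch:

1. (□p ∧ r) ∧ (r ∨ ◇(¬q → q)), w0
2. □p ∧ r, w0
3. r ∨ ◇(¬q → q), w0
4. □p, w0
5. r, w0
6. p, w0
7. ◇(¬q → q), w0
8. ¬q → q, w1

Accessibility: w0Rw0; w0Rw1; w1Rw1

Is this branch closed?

No, open

No atom appears with both signs at the same world.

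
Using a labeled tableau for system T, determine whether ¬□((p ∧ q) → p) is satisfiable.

No, unsatisfiable

1. ¬□((p ∧ q) → p), u
2. ¬((p ∧ q) → p), v
3. p ∧ q, v
4. ¬p, v
5. p, v
6. q, v
Accessibility: uRu, uRv, vRv
Branch closes: p and ¬p both at v.
Every branch closes; the branch above is one of them.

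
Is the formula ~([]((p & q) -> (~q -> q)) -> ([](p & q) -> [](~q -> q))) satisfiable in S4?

Unsatisfiable (every branch closes)

1. ~([]((p & q) -> (~q -> q)) -> ([](p & q) -> [](~q -> q))), w0
2. []((p & q) -> (~q -> q)), w0
3. ~([](p & q) -> [](~q -> q)), w0
4. [](p & q), w0
5. ~[](~q -> q), w0
6. (p & q) -> (~q -> q), w0
7. p & q, w0
8. p, w0
9. q, w0
10. ~q -> q, w0
11. ~(~q -> q), w1
12. ~q, w1
13. (p & q) -> (~q -> q), w1
14. p & q, w1
15. p, w1
16. q, w1
Accessibility: w0Rw0, w0Rw1, w1Rw1
Branch closes: q and ~q both at w1.
All branches of the tableau close; one closing branch shown above.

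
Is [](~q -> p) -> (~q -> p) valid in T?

Yes, valid

Tableau for the negation ~([](~q -> p) -> (~q -> p)):
1. ~([](~q -> p) -> (~q -> p)), 0
2. [](~q -> p), 0
3. ~(~q -> p), 0
4. ~q, 0
5. ~p, 0
6. ~q -> p, 0
7. p, 0
Accessibility: 0R0
Branch closes: p and ~p both at 0.
All branches of the negation close; one closing branch shown above.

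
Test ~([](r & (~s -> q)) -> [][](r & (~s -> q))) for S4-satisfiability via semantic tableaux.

1. ~([](r & (~s -> q)) -> [][](r & (~s -> q))), u
2. [](r & (~s -> q)), u
3. ~[][](r & (~s -> q)), u
4. r & (~s -> q), u
5. r, u
6. ~s -> q, u
7. q, u
8. ~[](r & (~s -> q)), v
9. r & (~s -> q), v
10. r, v
11. ~s -> q, v
12. q, v
13. ~(r & (~s -> q)), w
14. r & (~s -> q), w
15. r, w
16. ~s -> q, w
17. ~(~s -> q), w
18. ~s, w
19. ~q, w
20. q, w
Accessibility: uRu, uRv, uRw, vRv, vRw, wRw
Branch closes: q and ~q both at w.
Every branch closes; the branch above is one of them.

Unsatisfiable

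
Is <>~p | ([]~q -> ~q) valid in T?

Valid

Tableau for the negation ~(<>~p | ([]~q -> ~q)):
1. ~(<>~p | ([]~q -> ~q)), 0
2. ~<>~p, 0   [~|-rule on 1]
3. ~([]~q -> ~q), 0   [~|-rule on 1]
4. []~q, 0   [~->-rule on 3]
5. q, 0   [~->-rule on 3]
6. p, 0   [~<>-rule on 2 via 0R0]
7. ~q, 0   [[]-rule on 4 via 0R0]
Accessibility: 0R0
Branch closes: q and ~q both at 0.
Every branch of the negation's tableau closes; the branch above is one of them.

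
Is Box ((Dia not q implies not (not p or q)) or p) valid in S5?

No, not valid

Tableau for the negation not Box ((Dia not q implies not (not p or q)) or p):
1. not Box ((Dia not q implies not (not p or q)) or p), u
2. not ((Dia not q implies not (not p or q)) or p), v
3. not (Dia not q implies not (not p or q)), v
4. not p, v
5. Dia not q, v
6. not p or q, v
7. q, v
8. not q, w
Accessibility: uRu, uRv, uRw, vRu, vRv, vRw, wRu, wRv, wRw
The negation has an open branch (countermodel exists).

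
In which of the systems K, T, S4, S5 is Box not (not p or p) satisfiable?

K

K-tableau for the formula:
1. Box not (not p or p), w0
Complete open branch: satisfiable in K.
T-tableau for the formula:
1. Box not (not p or p), w0
2. not (not p or p), w0   [Box-rule on 1 via w0Rw0]
3. p, w0   [neg-or-rule on 2]
4. not p, w0   [neg-or-rule on 2]
Accessibility: w0Rw0
Branch closes: p and not p both at w0.
Every branch closes (one shown): unsatisfiable in T, hence also in S4, S5 (every S4/S5-frame is a T-frame).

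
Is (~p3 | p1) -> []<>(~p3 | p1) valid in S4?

Not valid

Tableau for the negation ~((~p3 | p1) -> []<>(~p3 | p1)):
1. ~((~p3 | p1) -> []<>(~p3 | p1)), u
2. ~p3 | p1, u
3. ~[]<>(~p3 | p1), u
4. p1, u
5. ~<>(~p3 | p1), v
6. ~(~p3 | p1), v
7. p3, v
8. ~p1, v
Accessibility: uRu, uRv, vRv
The negation has an open branch (countermodel exists).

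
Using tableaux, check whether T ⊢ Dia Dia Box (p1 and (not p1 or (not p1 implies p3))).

Invalid (countermodel exists)

Tableau for the negation not Dia Dia Box (p1 and (not p1 or (not p1 implies p3))):
1. not Dia Dia Box (p1 and (not p1 or (not p1 implies p3))), w0
2. not Dia Box (p1 and (not p1 or (not p1 implies p3))), w0
3. not Box (p1 and (not p1 or (not p1 implies p3))), w0
4. not (p1 and (not p1 or (not p1 implies p3))), w1
5. not Dia Box (p1 and (not p1 or (not p1 implies p3))), w1
6. not Box (p1 and (not p1 or (not p1 implies p3))), w1
7. not p1, w1
8. not (p1 and (not p1 or (not p1 implies p3))), w2
9. not Box (p1 and (not p1 or (not p1 implies p3))), w2
10. not p1, w2
11. not (p1 and (not p1 or (not p1 implies p3))), w3
12. not p1, w3
Accessibility: w0Rw0, w0Rw1, w1Rw1, w1Rw2, w2Rw2, w2Rw3, w3Rw3
The negation has an open branch (countermodel exists).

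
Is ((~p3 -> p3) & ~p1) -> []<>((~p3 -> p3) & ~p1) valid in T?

Not valid

Tableau for the negation ~(((~p3 -> p3) & ~p1) -> []<>((~p3 -> p3) & ~p1)):
1. ~(((~p3 -> p3) & ~p1) -> []<>((~p3 -> p3) & ~p1)), 0
2. (~p3 -> p3) & ~p1, 0
3. ~[]<>((~p3 -> p3) & ~p1), 0
4. ~p3 -> p3, 0
5. ~p1, 0
6. p3, 0
7. ~<>((~p3 -> p3) & ~p1), 1
8. ~((~p3 -> p3) & ~p1), 1
9. p1, 1
Accessibility: 0R0, 0R1, 1R1
The negation has an open branch (countermodel exists).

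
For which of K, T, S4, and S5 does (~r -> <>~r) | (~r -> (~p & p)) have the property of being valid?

K-tableau for the negation ~((~r -> <>~r) | (~r -> (~p & p))):
1. ~((~r -> <>~r) | (~r -> (~p & p))), u
2. ~(~r -> <>~r), u
3. ~(~r -> (~p & p)), u
4. ~r, u
5. ~<>~r, u
6. ~(~p & p), u
7. ~p, u
Complete open branch: countermodel on a K-frame, so not valid in K.
T-tableau for the negation ~((~r -> <>~r) | (~r -> (~p & p))):
1. ~((~r -> <>~r) | (~r -> (~p & p))), u
2. ~(~r -> <>~r), u
3. ~(~r -> (~p & p)), u
4. ~r, u
5. ~<>~r, u
6. ~(~p & p), u
7. r, u
Accessibility: uRu
Branch closes: r and ~r both at u.
Every branch closes (one shown): valid in T, hence also in S4, S5 (every theorem of T is a theorem of S4 and S5).

T, S4, S5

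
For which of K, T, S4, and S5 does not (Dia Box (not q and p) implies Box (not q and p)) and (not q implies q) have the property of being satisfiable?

K, T, S4

S5-tableau for the formula:
1. not (Dia Box (not q and p) implies Box (not q and p)) and (not q implies q), w0
2. not (Dia Box (not q and p) implies Box (not q and p)), w0
3. not q implies q, w0
4. Dia Box (not q and p), w0
5. not Box (not q and p), w0
6. q, w0
7. Box (not q and p), w1
8. not q and p, w0
9. not q, w0
10. p, w0
Accessibility: w0Rw0, w0Rw1, w1Rw0, w1Rw1
Branch closes: q and not q both at w0.
Every branch closes (one shown): unsatisfiable in S5.
S4-tableau for the formula:
1. not (Dia Box (not q and p) implies Box (not q and p)) and (not q implies q), w0
2. not (Dia Box (not q and p) implies Box (not q and p)), w0
3. not q implies q, w0
4. Dia Box (not q and p), w0
5. not Box (not q and p), w0
6. q, w0
7. Box (not q and p), w1
8. not q and p, w1
9. not q, w1
10. p, w1
11. not (not q and p), w2
12. not p, w2
Accessibility: w0Rw0, w0Rw1, w0Rw2, w1Rw1, w2Rw2
Complete open branch: satisfiable in S4, hence also in K, T (this S4-model is also a K-model and a T-model).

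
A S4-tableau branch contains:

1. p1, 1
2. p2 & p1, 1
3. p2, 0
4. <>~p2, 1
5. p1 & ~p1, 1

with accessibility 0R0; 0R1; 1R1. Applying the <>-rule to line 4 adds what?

a fresh world 2 with 1R2, and ~p2 at 2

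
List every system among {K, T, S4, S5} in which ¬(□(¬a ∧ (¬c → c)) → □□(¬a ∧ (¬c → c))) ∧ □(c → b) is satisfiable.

K, T

T-tableau for the formula:
1. ¬(□(¬a ∧ (¬c → c)) → □□(¬a ∧ (¬c → c))) ∧ □(c → b), 0
2. ¬(□(¬a ∧ (¬c → c)) → □□(¬a ∧ (¬c → c))), 0   [∧-rule on 1]
3. □(c → b), 0   [∧-rule on 1]
4. □(¬a ∧ (¬c → c)), 0   [¬→-rule on 2]
5. ¬□□(¬a ∧ (¬c → c)), 0   [¬→-rule on 2]
6. c → b, 0   [□-rule on 3 via 0R0]
7. ¬a ∧ (¬c → c), 0   [□-rule on 4 via 0R0]
8. ¬a, 0   [∧-rule on 7]
9. ¬c → c, 0   [∧-rule on 7]
10. b, 0   [→-rule on 6 (branches; this branch)]
11. c, 0   [→-rule on 9 (branches; this branch)]
12. ¬□(¬a ∧ (¬c → c)), 1   [¬□-rule on 5: fresh world 1, 0R1]
13. c → b, 1   [□-rule on 3 via 0R1]
14. ¬a ∧ (¬c → c), 1   [□-rule on 4 via 0R1]
15. ¬a, 1   [∧-rule on 14]
16. ¬c → c, 1   [∧-rule on 14]
17. b, 1   [→-rule on 13 (branches; this branch)]
18. c, 1   [→-rule on 16 (branches; this branch)]
19. ¬(¬a ∧ (¬c → c)), 2   [¬□-rule on 12: fresh world 2, 1R2]
20. ¬(¬c → c), 2   [¬∧-rule on 19 (branches; this branch)]
21. ¬c, 2   [¬→-rule on 20]
Accessibility: 0R0, 0R1, 1R1, 1R2, 2R2
Complete open branch: satisfiable in T, hence also in K (this T-model is also a K-model).
S4-tableau for the formula:
1. ¬(□(¬a ∧ (¬c → c)) → □□(¬a ∧ (¬c → c))) ∧ □(c → b), 0
2. ¬(□(¬a ∧ (¬c → c)) → □□(¬a ∧ (¬c → c))), 0   [∧-rule on 1]
3. □(c → b), 0   [∧-rule on 1]
4. □(¬a ∧ (¬c → c)), 0   [¬→-rule on 2]
5. ¬□□(¬a ∧ (¬c → c)), 0   [¬→-rule on 2]
6. c → b, 0   [□-rule on 3 via 0R0]
7. ¬a ∧ (¬c → c), 0   [□-rule on 4 via 0R0]
8. ¬a, 0   [∧-rule on 7]
9. ¬c → c, 0   [∧-rule on 7]
10. b, 0   [→-rule on 6 (branches; this branch)]
11. c, 0   [→-rule on 9 (branches; this branch)]
12. ¬□(¬a ∧ (¬c → c)), 1   [¬□-rule on 5: fresh world 1, 0R1]
13. c → b, 1   [□-rule on 3 via 0R1]
14. ¬a ∧ (¬c → c), 1   [□-rule on 4 via 0R1]
15. ¬a, 1   [∧-rule on 14]
16. ¬c → c, 1   [∧-rule on 14]
17. b, 1   [→-rule on 13 (branches; this branch)]
18. c, 1   [→-rule on 16 (branches; this branch)]
19. ¬(¬a ∧ (¬c → c)), 2   [¬□-rule on 12: fresh world 2, 1R2]
20. c → b, 2   [□-rule on 3 via 0R2]
21. ¬a ∧ (¬c → c), 2   [□-rule on 4 via 0R2]
22. ¬a, 2   [∧-rule on 21]
23. ¬c → c, 2   [∧-rule on 21]
24. ¬(¬c → c), 2   [¬∧-rule on 19 (branches; this branch)]
25. ¬c, 2   [¬→-rule on 24]
26. b, 2   [→-rule on 20 (branches; this branch)]
27. c, 2   [→-rule on 23 (branches; this branch)]
Accessibility: 0R0, 0R1, 0R2, 1R1, 1R2, 2R2
Branch closes: c and ¬c both at 2.
Every branch closes (one shown): unsatisfiable in S4, hence also in S5 (every S5-frame is an S4-frame).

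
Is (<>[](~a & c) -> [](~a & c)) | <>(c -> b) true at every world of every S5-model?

Valid

Tableau for the negation ~((<>[](~a & c) -> [](~a & c)) | <>(c -> b)):
1. ~((<>[](~a & c) -> [](~a & c)) | <>(c -> b)), 0
2. ~(<>[](~a & c) -> [](~a & c)), 0   [~|-rule on 1]
3. ~<>(c -> b), 0   [~|-rule on 1]
4. <>[](~a & c), 0   [~->-rule on 2]
5. ~[](~a & c), 0   [~->-rule on 2]
6. ~(c -> b), 0   [~<>-rule on 3 via 0R0]
7. c, 0   [~->-rule on 6]
8. ~b, 0   [~->-rule on 6]
9. [](~a & c), 1   [<>-rule on 4: fresh world 1, 0R1]
10. ~(c -> b), 1   [~<>-rule on 3 via 0R1]
11. c, 1   [~->-rule on 10]
12. ~b, 1   [~->-rule on 10]
13. ~a & c, 0   [[]-rule on 9 via 1R0]
14. ~a, 0   [&-rule on 13]
15. ~a & c, 1   [[]-rule on 9 via 1R1]
16. ~a, 1   [&-rule on 15]
17. ~(~a & c), 2   [~[]-rule on 5: fresh world 2, 0R2]
18. ~(c -> b), 2   [~<>-rule on 3 via 0R2]
19. c, 2   [~->-rule on 18]
20. ~b, 2   [~->-rule on 18]
21. ~a & c, 2   [[]-rule on 9 via 1R2]
22. ~a, 2   [&-rule on 21]
23. ~c, 2   [~&-rule on 17 (branches; this branch)]
Accessibility: 0R0, 0R1, 0R2, 1R0, 1R1, 1R2, 2R0, 2R1, 2R2
Branch closes: c and ~c both at 2.
All branches of the negation close; one closing branch shown above.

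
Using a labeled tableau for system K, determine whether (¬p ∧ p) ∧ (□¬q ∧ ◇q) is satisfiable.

No, unsatisfiable

1. (¬p ∧ p) ∧ (□¬q ∧ ◇q), u
2. ¬p ∧ p, u   [∧-rule on 1]
3. □¬q ∧ ◇q, u   [∧-rule on 1]
4. ¬p, u   [∧-rule on 2]
5. p, u   [∧-rule on 2]
Branch closes: p and ¬p both at u.
Every branch closes; the branch above is one of them.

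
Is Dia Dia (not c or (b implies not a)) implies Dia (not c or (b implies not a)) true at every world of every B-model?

Invalid (countermodel exists)

Tableau for the negation not (Dia Dia (not c or (b implies not a)) implies Dia (not c or (b implies not a))):
1. not (Dia Dia (not c or (b implies not a)) implies Dia (not c or (b implies not a))), 0
2. Dia Dia (not c or (b implies not a)), 0
3. not Dia (not c or (b implies not a)), 0
4. not (not c or (b implies not a)), 0
5. c, 0
6. not (b implies not a), 0
7. b, 0
8. a, 0
9. Dia (not c or (b implies not a)), 1
10. not (not c or (b implies not a)), 1
11. c, 1
12. not (b implies not a), 1
13. b, 1
14. a, 1
15. not c or (b implies not a), 2
16. b implies not a, 2
17. not a, 2
Accessibility: 0R0, 0R1, 1R0, 1R1, 1R2, 2R1, 2R2
The negation has an open branch (countermodel exists).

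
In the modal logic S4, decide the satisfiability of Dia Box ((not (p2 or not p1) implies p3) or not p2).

1. Dia Box ((not (p2 or not p1) implies p3) or not p2), w0
2. Box ((not (p2 or not p1) implies p3) or not p2), w1
3. (not (p2 or not p1) implies p3) or not p2, w1
4. not p2, w1
Accessibility: w0Rw0, w0Rw1, w1Rw1

Satisfiable (open branch found)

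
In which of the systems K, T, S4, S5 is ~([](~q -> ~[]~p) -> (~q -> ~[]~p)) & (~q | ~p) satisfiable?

K-tableau for the formula:
1. ~([](~q -> ~[]~p) -> (~q -> ~[]~p)) & (~q | ~p), u
2. ~([](~q -> ~[]~p) -> (~q -> ~[]~p)), u
3. ~q | ~p, u
4. [](~q -> ~[]~p), u
5. ~(~q -> ~[]~p), u
6. ~q, u
7. []~p, u
8. ~p, u
Complete open branch: satisfiable in K.
T-tableau for the formula:
1. ~([](~q -> ~[]~p) -> (~q -> ~[]~p)) & (~q | ~p), u
2. ~([](~q -> ~[]~p) -> (~q -> ~[]~p)), u
3. ~q | ~p, u
4. [](~q -> ~[]~p), u
5. ~(~q -> ~[]~p), u
6. ~q, u
7. []~p, u
8. ~q -> ~[]~p, u
9. ~p, u
10. ~[]~p, u
11. p, v
12. ~q -> ~[]~p, v
13. ~p, v
Accessibility: uRu, uRv, vRv
Branch closes: p and ~p both at v.
Every branch closes (one shown): unsatisfiable in T, hence also in S4, S5 (every S4/S5-frame is a T-frame).

K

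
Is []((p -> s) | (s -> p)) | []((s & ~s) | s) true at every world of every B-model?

Valid in B

Tableau for the negation ~([]((p -> s) | (s -> p)) | []((s & ~s) | s)):
1. ~([]((p -> s) | (s -> p)) | []((s & ~s) | s)), u
2. ~[]((p -> s) | (s -> p)), u
3. ~[]((s & ~s) | s), u
4. ~((p -> s) | (s -> p)), v
5. ~(p -> s), v
6. ~(s -> p), v
7. p, v
8. ~s, v
9. s, v
10. ~p, v
Accessibility: uRu, uRv, vRu, vRv
Branch closes: s and ~s both at v.
Every branch of the negation's tableau closes; the branch above is one of them.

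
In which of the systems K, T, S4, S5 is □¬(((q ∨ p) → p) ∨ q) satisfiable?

K

K-tableau for the formula:
1. □¬(((q ∨ p) → p) ∨ q), w0
Complete open branch: satisfiable in K.
T-tableau for the formula:
1. □¬(((q ∨ p) → p) ∨ q), w0
2. ¬(((q ∨ p) → p) ∨ q), w0
3. ¬((q ∨ p) → p), w0
4. ¬q, w0
5. q ∨ p, w0
6. ¬p, w0
7. p, w0
Accessibility: w0Rw0
Branch closes: p and ¬p both at w0.
Every branch closes (one shown): unsatisfiable in T, hence also in S4, S5 (every S4/S5-frame is a T-frame).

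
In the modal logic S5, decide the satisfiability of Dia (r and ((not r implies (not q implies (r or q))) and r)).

1. Dia (r and ((not r implies (not q implies (r or q))) and r)), 0
2. r and ((not r implies (not q implies (r or q))) and r), 1
3. r, 1
4. (not r implies (not q implies (r or q))) and r, 1
5. not r implies (not q implies (r or q)), 1
6. not q implies (r or q), 1
7. r or q, 1
8. q, 1
Accessibility: 0R0, 0R1, 1R0, 1R1

Satisfiable (open branch found)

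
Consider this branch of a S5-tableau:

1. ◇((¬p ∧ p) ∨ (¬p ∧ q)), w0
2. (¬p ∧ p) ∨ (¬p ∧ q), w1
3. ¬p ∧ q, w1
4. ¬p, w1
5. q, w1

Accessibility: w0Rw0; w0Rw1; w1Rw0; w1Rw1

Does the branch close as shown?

There is no literal clash: for every atom and world, at most one sign appears.

No, open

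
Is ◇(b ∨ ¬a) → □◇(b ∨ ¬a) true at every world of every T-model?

Not valid

Tableau for the negation ¬(◇(b ∨ ¬a) → □◇(b ∨ ¬a)):
1. ¬(◇(b ∨ ¬a) → □◇(b ∨ ¬a)), 0
2. ◇(b ∨ ¬a), 0   [¬→-rule on 1]
3. ¬□◇(b ∨ ¬a), 0   [¬→-rule on 1]
4. b ∨ ¬a, 1   [◇-rule on 2: fresh world 1, 0R1]
5. ¬a, 1   [∨-rule on 4 (branches; this branch)]
6. ¬◇(b ∨ ¬a), 2   [¬□-rule on 3: fresh world 2, 0R2]
7. ¬(b ∨ ¬a), 2   [¬◇-rule on 6 via 2R2]
8. ¬b, 2   [¬∨-rule on 7]
9. a, 2   [¬∨-rule on 7]
Accessibility: 0R0, 0R1, 0R2, 1R1, 2R2
The negation has an open branch (countermodel exists).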